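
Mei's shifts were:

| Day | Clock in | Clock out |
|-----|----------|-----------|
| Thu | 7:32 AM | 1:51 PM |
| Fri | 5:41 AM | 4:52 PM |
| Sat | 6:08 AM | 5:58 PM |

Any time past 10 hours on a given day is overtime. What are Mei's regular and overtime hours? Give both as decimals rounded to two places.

Thu: 7:32 AM–1:51 PM = 6 h 19 min
Fri: 5:41 AM–4:52 PM = 11 h 11 min
Sat: 6:08 AM–5:58 PM = 11 h 50 min
Thu reg 6 h 19 min / OT 0 h 0 min; Fri reg 10 h 0 min / OT 1 h 11 min; Sat reg 10 h 0 min / OT 1 h 50 min.
Totals: regular 26 h 19 min, overtime 3 h 1 min.

Regular 26.32 hours, overtime 3.02 hours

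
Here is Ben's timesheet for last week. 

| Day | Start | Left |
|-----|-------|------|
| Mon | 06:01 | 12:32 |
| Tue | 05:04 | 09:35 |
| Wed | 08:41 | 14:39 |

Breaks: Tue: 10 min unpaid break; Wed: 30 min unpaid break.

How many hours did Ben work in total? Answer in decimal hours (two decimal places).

16.33 hours

Mon: 06:01–12:32 = 6 h 31 min
Tue: 05:04–09:35 = 4 h 31 min; less 10 min break → 4 h 21 min
Wed: 08:41–14:39 = 5 h 58 min; less 30 min break → 5 h 28 min
Total: 6 h 31 min + 4 h 21 min + 5 h 28 min = 16 h 20 min.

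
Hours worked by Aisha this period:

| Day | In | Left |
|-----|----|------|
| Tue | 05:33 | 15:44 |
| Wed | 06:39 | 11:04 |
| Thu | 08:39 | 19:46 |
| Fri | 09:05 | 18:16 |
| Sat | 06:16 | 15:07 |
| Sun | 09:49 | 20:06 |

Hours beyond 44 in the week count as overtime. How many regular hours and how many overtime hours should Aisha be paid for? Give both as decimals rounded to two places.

Tue: 05:33–15:44 = 10 h 11 min
Wed: 06:39–11:04 = 4 h 25 min
Thu: 08:39–19:46 = 11 h 7 min
Fri: 09:05–18:16 = 9 h 11 min
Sat: 06:16–15:07 = 8 h 51 min
Sun: 09:49–20:06 = 10 h 17 min
Total worked: 54 h 2 min = 54.03 h.
Threshold 44 h → overtime 10 h 2 min, regular 44 h 0 min.

Regular 44.00 hours, overtime 10.03 hours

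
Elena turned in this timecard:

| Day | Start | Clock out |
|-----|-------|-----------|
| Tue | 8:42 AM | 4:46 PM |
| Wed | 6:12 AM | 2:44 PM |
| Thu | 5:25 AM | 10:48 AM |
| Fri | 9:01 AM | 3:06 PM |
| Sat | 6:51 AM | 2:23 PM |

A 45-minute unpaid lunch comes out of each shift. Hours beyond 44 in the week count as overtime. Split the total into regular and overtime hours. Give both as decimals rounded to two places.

Tue: 8:42 AM–4:46 PM = 8 h 4 min; less 45 min break → 7 h 19 min
Wed: 6:12 AM–2:44 PM = 8 h 32 min; less 45 min break → 7 h 47 min
Thu: 5:25 AM–10:48 AM = 5 h 23 min; less 45 min break → 4 h 38 min
Fri: 9:01 AM–3:06 PM = 6 h 5 min; less 45 min break → 5 h 20 min
Sat: 6:51 AM–2:23 PM = 7 h 32 min; less 45 min break → 6 h 47 min
Total worked: 31 h 51 min = 31.85 h.
Threshold 44 h → overtime 0 h 0 min, regular 31 h 51 min.

Regular 31.85 hours, overtime 0.00 hours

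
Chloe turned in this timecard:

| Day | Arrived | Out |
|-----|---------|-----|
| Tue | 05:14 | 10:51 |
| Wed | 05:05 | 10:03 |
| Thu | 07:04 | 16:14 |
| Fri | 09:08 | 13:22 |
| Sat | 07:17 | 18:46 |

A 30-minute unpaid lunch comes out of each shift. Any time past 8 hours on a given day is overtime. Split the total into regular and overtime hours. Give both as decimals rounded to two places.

Tue: 05:14–10:51 = 5 h 37 min; less 30 min break → 5 h 7 min
Wed: 05:05–10:03 = 4 h 58 min; less 30 min break → 4 h 28 min
Thu: 07:04–16:14 = 9 h 10 min; less 30 min break → 8 h 40 min
Fri: 09:08–13:22 = 4 h 14 min; less 30 min break → 3 h 44 min
Sat: 07:17–18:46 = 11 h 29 min; less 30 min break → 10 h 59 min
Tue reg 5 h 7 min / OT 0 h 0 min; Wed reg 4 h 28 min / OT 0 h 0 min; Thu reg 8 h 0 min / OT 0 h 40 min; Fri reg 3 h 44 min / OT 0 h 0 min; Sat reg 8 h 0 min / OT 2 h 59 min.
Totals: regular 29 h 19 min, overtime 3 h 39 min.

Regular 29.32 hours, overtime 3.65 hours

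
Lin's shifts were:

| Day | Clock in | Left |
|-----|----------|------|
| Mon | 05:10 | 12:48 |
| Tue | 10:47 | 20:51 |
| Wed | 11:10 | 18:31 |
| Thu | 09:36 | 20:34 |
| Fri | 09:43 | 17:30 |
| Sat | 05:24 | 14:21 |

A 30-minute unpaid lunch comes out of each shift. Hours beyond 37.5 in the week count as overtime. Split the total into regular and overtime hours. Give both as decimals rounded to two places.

Mon: 05:10–12:48 = 7 h 38 min; less 30 min break → 7 h 8 min
Tue: 10:47–20:51 = 10 h 4 min; less 30 min break → 9 h 34 min
Wed: 11:10–18:31 = 7 h 21 min; less 30 min break → 6 h 51 min
Thu: 09:36–20:34 = 10 h 58 min; less 30 min break → 10 h 28 min
Fri: 09:43–17:30 = 7 h 47 min; less 30 min break → 7 h 17 min
Sat: 05:24–14:21 = 8 h 57 min; less 30 min break → 8 h 27 min
Total worked: 49 h 45 min = 49.75 h.
Threshold 37.5 h → overtime 12 h 15 min, regular 37 h 30 min.

Regular 37.50 hours, overtime 12.25 hours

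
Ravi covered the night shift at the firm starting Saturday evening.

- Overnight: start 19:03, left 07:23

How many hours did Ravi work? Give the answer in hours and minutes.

Overnight: 19:03 → midnight = 4 h 57 min; midnight → 07:23 = 7 h 23 min; span 12 h 20 min

12 h 20 min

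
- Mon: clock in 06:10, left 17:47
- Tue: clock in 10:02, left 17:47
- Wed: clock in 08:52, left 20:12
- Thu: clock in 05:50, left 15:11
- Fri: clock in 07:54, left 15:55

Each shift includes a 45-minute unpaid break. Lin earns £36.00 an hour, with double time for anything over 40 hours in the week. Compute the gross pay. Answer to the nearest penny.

£1750.80

Mon: 06:10–17:47 = 11 h 37 min; less 45 min break → 10 h 52 min
Tue: 10:02–17:47 = 7 h 45 min; less 45 min break → 7 h 0 min
Wed: 08:52–20:12 = 11 h 20 min; less 45 min break → 10 h 35 min
Thu: 05:50–15:11 = 9 h 21 min; less 45 min break → 8 h 36 min
Fri: 07:54–15:55 = 8 h 1 min; less 45 min break → 7 h 16 min
Total worked: 44 h 19 min = 2659 min.
Regular 40 h 0 min = 2400 min at £36.00/h; overtime 4 h 19 min = 259 min at £72.00/h.
Pay = (2400 × £36.00 + 259 × £72.00) ÷ 60 = £1750.80.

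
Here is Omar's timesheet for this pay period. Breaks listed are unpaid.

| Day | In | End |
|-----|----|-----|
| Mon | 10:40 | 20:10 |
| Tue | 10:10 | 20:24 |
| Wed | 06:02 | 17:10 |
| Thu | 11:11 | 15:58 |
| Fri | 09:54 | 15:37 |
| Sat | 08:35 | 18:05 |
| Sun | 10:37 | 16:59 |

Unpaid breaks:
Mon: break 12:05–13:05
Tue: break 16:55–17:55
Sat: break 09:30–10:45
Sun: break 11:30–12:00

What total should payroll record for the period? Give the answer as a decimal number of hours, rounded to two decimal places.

Mon: 10:40–20:10 = 9 h 30 min; less 60 min break → 8 h 30 min
Tue: 10:10–20:24 = 10 h 14 min; less 60 min break → 9 h 14 min
Wed: 06:02–17:10 = 11 h 8 min
Thu: 11:11–15:58 = 4 h 47 min
Fri: 09:54–15:37 = 5 h 43 min
Sat: 08:35–18:05 = 9 h 30 min; less 75 min break → 8 h 15 min
Sun: 10:37–16:59 = 6 h 22 min; less 30 min break → 5 h 52 min
Total: 8 h 30 min + 9 h 14 min + 11 h 8 min + 4 h 47 min + 5 h 43 min + 8 h 15 min + 5 h 52 min = 53 h 29 min.

53.48 hours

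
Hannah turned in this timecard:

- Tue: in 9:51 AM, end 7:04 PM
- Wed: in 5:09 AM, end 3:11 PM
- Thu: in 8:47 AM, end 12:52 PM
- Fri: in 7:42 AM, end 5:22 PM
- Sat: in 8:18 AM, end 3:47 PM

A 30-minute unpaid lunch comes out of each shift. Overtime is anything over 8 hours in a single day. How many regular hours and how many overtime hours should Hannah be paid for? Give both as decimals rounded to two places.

Regular 34.57 hours, overtime 3.42 hours

Tue: 9:51 AM–7:04 PM = 9 h 13 min; less 30 min break → 8 h 43 min
Wed: 5:09 AM–3:11 PM = 10 h 2 min; less 30 min break → 9 h 32 min
Thu: 8:47 AM–12:52 PM = 4 h 5 min; less 30 min break → 3 h 35 min
Fri: 7:42 AM–5:22 PM = 9 h 40 min; less 30 min break → 9 h 10 min
Sat: 8:18 AM–3:47 PM = 7 h 29 min; less 30 min break → 6 h 59 min
Tue reg 8 h 0 min / OT 0 h 43 min; Wed reg 8 h 0 min / OT 1 h 32 min; Thu reg 3 h 35 min / OT 0 h 0 min; Fri reg 8 h 0 min / OT 1 h 10 min; Sat reg 6 h 59 min / OT 0 h 0 min.
Totals: regular 34 h 34 min, overtime 3 h 25 min.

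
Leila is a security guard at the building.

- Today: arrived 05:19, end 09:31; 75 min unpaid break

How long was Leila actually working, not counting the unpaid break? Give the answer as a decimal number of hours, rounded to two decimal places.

Today: 05:19–09:31 = 4 h 12 min; less 75 min break → 2 h 57 min

2.95 hours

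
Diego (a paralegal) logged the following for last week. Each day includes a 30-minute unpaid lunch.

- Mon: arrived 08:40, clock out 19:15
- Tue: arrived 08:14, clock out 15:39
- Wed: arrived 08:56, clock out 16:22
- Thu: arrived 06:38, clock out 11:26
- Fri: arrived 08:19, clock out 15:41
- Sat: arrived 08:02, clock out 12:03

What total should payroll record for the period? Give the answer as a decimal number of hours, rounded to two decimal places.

Mon: 08:40–19:15 = 10 h 35 min; less 30 min break → 10 h 5 min
Tue: 08:14–15:39 = 7 h 25 min; less 30 min break → 6 h 55 min
Wed: 08:56–16:22 = 7 h 26 min; less 30 min break → 6 h 56 min
Thu: 06:38–11:26 = 4 h 48 min; less 30 min break → 4 h 18 min
Fri: 08:19–15:41 = 7 h 22 min; less 30 min break → 6 h 52 min
Sat: 08:02–12:03 = 4 h 1 min; less 30 min break → 3 h 31 min
Total: 10 h 5 min + 6 h 55 min + 6 h 56 min + 4 h 18 min + 6 h 52 min + 3 h 31 min = 38 h 37 min.

38.62 hours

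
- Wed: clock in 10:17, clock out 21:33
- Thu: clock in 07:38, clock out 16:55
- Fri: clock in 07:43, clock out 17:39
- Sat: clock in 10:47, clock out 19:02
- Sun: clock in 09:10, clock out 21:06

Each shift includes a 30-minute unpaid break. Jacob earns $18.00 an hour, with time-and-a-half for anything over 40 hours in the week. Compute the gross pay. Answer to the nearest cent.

Wed: 10:17–21:33 = 11 h 16 min; less 30 min break → 10 h 46 min
Thu: 07:38–16:55 = 9 h 17 min; less 30 min break → 8 h 47 min
Fri: 07:43–17:39 = 9 h 56 min; less 30 min break → 9 h 26 min
Sat: 10:47–19:02 = 8 h 15 min; less 30 min break → 7 h 45 min
Sun: 09:10–21:06 = 11 h 56 min; less 30 min break → 11 h 26 min
Total worked: 48 h 10 min = 2890 min.
Regular 40 h 0 min = 2400 min at $18.00/h; overtime 8 h 10 min = 490 min at $27.00/h.
Pay = (2400 × $18.00 + 490 × $27.00) ÷ 60 = $940.50.

$940.50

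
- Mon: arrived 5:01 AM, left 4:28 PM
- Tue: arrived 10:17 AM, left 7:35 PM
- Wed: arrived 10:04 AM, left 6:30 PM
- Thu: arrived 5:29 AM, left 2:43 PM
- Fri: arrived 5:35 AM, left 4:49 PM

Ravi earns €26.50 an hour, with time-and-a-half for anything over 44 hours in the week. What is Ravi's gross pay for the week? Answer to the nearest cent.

Mon: 5:01 AM–4:28 PM = 11 h 27 min
Tue: 10:17 AM–7:35 PM = 9 h 18 min
Wed: 10:04 AM–6:30 PM = 8 h 26 min
Thu: 5:29 AM–2:43 PM = 9 h 14 min
Fri: 5:35 AM–4:49 PM = 11 h 14 min
Total worked: 49 h 39 min = 2979 min.
Regular 44 h 0 min = 2640 min at €26.50/h; overtime 5 h 39 min = 339 min at €39.75/h.
Pay = (2640 × €26.50 + 339 × €39.75) ÷ 60 = €1390.59.

€1390.59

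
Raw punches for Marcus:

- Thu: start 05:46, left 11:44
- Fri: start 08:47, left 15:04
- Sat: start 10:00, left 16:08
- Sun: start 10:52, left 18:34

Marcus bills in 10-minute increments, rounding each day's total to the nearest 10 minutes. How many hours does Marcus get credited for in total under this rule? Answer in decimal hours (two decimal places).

Thu: 05:46–11:44 = 5 h 58 min → rounds to 6 h 0 min
Fri: 08:47–15:04 = 6 h 17 min → rounds to 6 h 20 min
Sat: 10:00–16:08 = 6 h 8 min → rounds to 6 h 10 min
Sun: 10:52–18:34 = 7 h 42 min → rounds to 7 h 40 min
Total credited: 26 h 10 min.

26.17 hours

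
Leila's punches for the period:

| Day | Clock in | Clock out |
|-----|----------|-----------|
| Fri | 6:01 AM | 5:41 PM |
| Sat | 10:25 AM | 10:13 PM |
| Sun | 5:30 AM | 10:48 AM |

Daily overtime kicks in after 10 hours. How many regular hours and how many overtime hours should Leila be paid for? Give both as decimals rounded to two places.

Fri: 6:01 AM–5:41 PM = 11 h 40 min
Sat: 10:25 AM–10:13 PM = 11 h 48 min
Sun: 5:30 AM–10:48 AM = 5 h 18 min
Fri reg 10 h 0 min / OT 1 h 40 min; Sat reg 10 h 0 min / OT 1 h 48 min; Sun reg 5 h 18 min / OT 0 h 0 min.
Totals: regular 25 h 18 min, overtime 3 h 28 min.

Regular 25.30 hours, overtime 3.47 hours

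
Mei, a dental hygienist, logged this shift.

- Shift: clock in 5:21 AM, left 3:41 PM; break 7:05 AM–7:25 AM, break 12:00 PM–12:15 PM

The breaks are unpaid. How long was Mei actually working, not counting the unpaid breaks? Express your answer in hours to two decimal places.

Shift: 5:21 AM–3:41 PM = 10 h 20 min; less 35 min break → 9 h 45 min

9.75 hours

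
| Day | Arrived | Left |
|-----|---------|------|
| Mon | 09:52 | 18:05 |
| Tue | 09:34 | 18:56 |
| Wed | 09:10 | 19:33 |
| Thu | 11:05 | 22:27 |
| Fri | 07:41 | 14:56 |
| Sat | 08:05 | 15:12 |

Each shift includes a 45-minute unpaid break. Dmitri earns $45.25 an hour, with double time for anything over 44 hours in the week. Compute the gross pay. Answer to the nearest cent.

Mon: 09:52–18:05 = 8 h 13 min; less 45 min break → 7 h 28 min
Tue: 09:34–18:56 = 9 h 22 min; less 45 min break → 8 h 37 min
Wed: 09:10–19:33 = 10 h 23 min; less 45 min break → 9 h 38 min
Thu: 11:05–22:27 = 11 h 22 min; less 45 min break → 10 h 37 min
Fri: 07:41–14:56 = 7 h 15 min; less 45 min break → 6 h 30 min
Sat: 08:05–15:12 = 7 h 7 min; less 45 min break → 6 h 22 min
Total worked: 49 h 12 min = 2952 min.
Regular 44 h 0 min = 2640 min at $45.25/h; overtime 5 h 12 min = 312 min at $90.50/h.
Pay = (2640 × $45.25 + 312 × $90.50) ÷ 60 = $2461.60.

$2461.60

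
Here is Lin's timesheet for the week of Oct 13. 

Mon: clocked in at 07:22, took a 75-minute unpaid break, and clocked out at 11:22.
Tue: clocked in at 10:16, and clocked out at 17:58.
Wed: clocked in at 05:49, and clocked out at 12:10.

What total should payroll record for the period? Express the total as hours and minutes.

Mon: 07:22–11:22 = 4 h 0 min; less 75 min break → 2 h 45 min
Tue: 10:16–17:58 = 7 h 42 min
Wed: 05:49–12:10 = 6 h 21 min
Total: 2 h 45 min + 7 h 42 min + 6 h 21 min = 16 h 48 min.

16 h 48 min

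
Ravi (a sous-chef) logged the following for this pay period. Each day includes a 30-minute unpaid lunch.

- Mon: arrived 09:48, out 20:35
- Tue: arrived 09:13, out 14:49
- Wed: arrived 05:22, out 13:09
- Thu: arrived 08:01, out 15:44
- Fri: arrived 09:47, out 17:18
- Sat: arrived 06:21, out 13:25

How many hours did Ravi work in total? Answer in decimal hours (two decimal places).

43.47 hours

Mon: 09:48–20:35 = 10 h 47 min; less 30 min break → 10 h 17 min
Tue: 09:13–14:49 = 5 h 36 min; less 30 min break → 5 h 6 min
Wed: 05:22–13:09 = 7 h 47 min; less 30 min break → 7 h 17 min
Thu: 08:01–15:44 = 7 h 43 min; less 30 min break → 7 h 13 min
Fri: 09:47–17:18 = 7 h 31 min; less 30 min break → 7 h 1 min
Sat: 06:21–13:25 = 7 h 4 min; less 30 min break → 6 h 34 min
Total: 10 h 17 min + 5 h 6 min + 7 h 17 min + 7 h 13 min + 7 h 1 min + 6 h 34 min = 43 h 28 min.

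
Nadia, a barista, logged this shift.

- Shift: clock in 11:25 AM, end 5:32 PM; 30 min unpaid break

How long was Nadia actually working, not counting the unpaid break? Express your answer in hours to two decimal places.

5.62 hours

Shift: 11:25 AM–5:32 PM = 6 h 7 min; less 30 min break → 5 h 37 min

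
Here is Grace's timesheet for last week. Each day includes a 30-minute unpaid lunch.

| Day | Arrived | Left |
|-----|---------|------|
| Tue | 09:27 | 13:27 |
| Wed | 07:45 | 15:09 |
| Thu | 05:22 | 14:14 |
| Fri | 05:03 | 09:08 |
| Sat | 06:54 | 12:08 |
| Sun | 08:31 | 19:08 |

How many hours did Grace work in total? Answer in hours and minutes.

37 h 12 min

Tue: 09:27–13:27 = 4 h 0 min; less 30 min break → 3 h 30 min
Wed: 07:45–15:09 = 7 h 24 min; less 30 min break → 6 h 54 min
Thu: 05:22–14:14 = 8 h 52 min; less 30 min break → 8 h 22 min
Fri: 05:03–09:08 = 4 h 5 min; less 30 min break → 3 h 35 min
Sat: 06:54–12:08 = 5 h 14 min; less 30 min break → 4 h 44 min
Sun: 08:31–19:08 = 10 h 37 min; less 30 min break → 10 h 7 min
Total: 3 h 30 min + 6 h 54 min + 8 h 22 min + 3 h 35 min + 4 h 44 min + 10 h 7 min = 37 h 12 min.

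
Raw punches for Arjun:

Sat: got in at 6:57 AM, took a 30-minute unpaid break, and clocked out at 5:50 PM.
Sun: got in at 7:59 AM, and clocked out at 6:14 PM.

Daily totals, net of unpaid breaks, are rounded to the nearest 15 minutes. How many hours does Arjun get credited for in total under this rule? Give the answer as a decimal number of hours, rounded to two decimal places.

20.75 hours

Sat: 6:57 AM–5:50 PM = 10 h 53 min − 30 min = 10 h 23 min → rounds to 10 h 30 min
Sun: 7:59 AM–6:14 PM = 10 h 15 min → rounds to 10 h 15 min
Total credited: 20 h 45 min.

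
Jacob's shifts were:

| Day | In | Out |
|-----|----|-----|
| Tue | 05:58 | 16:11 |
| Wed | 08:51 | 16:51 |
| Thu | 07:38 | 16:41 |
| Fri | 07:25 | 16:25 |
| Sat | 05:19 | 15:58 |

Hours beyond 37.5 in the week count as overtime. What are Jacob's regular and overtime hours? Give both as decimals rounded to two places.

Tue: 05:58–16:11 = 10 h 13 min
Wed: 08:51–16:51 = 8 h 0 min
Thu: 07:38–16:41 = 9 h 3 min
Fri: 07:25–16:25 = 9 h 0 min
Sat: 05:19–15:58 = 10 h 39 min
Total worked: 46 h 55 min = 46.92 h.
Threshold 37.5 h → overtime 9 h 25 min, regular 37 h 30 min.

Regular 37.50 hours, overtime 9.42 hours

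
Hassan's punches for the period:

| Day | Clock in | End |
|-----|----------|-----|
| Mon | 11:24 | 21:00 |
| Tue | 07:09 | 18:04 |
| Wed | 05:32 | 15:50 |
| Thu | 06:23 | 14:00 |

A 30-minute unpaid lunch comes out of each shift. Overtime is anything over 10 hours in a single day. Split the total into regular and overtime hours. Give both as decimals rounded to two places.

Mon: 11:24–21:00 = 9 h 36 min; less 30 min break → 9 h 6 min
Tue: 07:09–18:04 = 10 h 55 min; less 30 min break → 10 h 25 min
Wed: 05:32–15:50 = 10 h 18 min; less 30 min break → 9 h 48 min
Thu: 06:23–14:00 = 7 h 37 min; less 30 min break → 7 h 7 min
Mon reg 9 h 6 min / OT 0 h 0 min; Tue reg 10 h 0 min / OT 0 h 25 min; Wed reg 9 h 48 min / OT 0 h 0 min; Thu reg 7 h 7 min / OT 0 h 0 min.
Totals: regular 36 h 1 min, overtime 0 h 25 min.

Regular 36.02 hours, overtime 0.42 hours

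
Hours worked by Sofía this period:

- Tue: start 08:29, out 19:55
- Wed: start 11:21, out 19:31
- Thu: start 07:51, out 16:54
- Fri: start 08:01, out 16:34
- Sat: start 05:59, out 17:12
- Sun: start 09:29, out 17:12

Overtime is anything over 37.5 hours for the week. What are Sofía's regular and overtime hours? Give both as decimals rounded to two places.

Tue: 08:29–19:55 = 11 h 26 min
Wed: 11:21–19:31 = 8 h 10 min
Thu: 07:51–16:54 = 9 h 3 min
Fri: 08:01–16:34 = 8 h 33 min
Sat: 05:59–17:12 = 11 h 13 min
Sun: 09:29–17:12 = 7 h 43 min
Total worked: 56 h 8 min = 56.13 h.
Threshold 37.5 h → overtime 18 h 38 min, regular 37 h 30 min.

Regular 37.50 hours, overtime 18.63 hours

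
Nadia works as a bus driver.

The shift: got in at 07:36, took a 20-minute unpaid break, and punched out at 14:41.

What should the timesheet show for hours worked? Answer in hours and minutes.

The shift: 07:36–14:41 = 7 h 5 min; less 20 min break → 6 h 45 min

6 h 45 min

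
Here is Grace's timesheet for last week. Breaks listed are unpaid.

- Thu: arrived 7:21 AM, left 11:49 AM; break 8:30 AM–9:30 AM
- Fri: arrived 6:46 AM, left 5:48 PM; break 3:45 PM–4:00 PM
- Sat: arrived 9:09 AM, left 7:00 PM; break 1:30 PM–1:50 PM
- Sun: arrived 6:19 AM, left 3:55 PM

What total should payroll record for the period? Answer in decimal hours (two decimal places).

33.37 hours

Thu: 7:21 AM–11:49 AM = 4 h 28 min; less 60 min break → 3 h 28 min
Fri: 6:46 AM–5:48 PM = 11 h 2 min; less 15 min break → 10 h 47 min
Sat: 9:09 AM–7:00 PM = 9 h 51 min; less 20 min break → 9 h 31 min
Sun: 6:19 AM–3:55 PM = 9 h 36 min
Total: 3 h 28 min + 10 h 47 min + 9 h 31 min + 9 h 36 min = 33 h 22 min.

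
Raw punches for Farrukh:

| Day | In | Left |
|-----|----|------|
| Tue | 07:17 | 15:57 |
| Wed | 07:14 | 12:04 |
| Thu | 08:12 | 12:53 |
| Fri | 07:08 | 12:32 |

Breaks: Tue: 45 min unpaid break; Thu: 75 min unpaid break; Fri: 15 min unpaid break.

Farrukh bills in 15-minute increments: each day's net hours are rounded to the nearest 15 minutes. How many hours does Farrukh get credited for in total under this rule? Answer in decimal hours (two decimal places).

21.50 hours

Tue: 07:17–15:57 = 8 h 40 min − 45 min = 7 h 55 min → rounds to 8 h 0 min
Wed: 07:14–12:04 = 4 h 50 min → rounds to 4 h 45 min
Thu: 08:12–12:53 = 4 h 41 min − 75 min = 3 h 26 min → rounds to 3 h 30 min
Fri: 07:08–12:32 = 5 h 24 min − 15 min = 5 h 9 min → rounds to 5 h 15 min
Total credited: 21 h 30 min.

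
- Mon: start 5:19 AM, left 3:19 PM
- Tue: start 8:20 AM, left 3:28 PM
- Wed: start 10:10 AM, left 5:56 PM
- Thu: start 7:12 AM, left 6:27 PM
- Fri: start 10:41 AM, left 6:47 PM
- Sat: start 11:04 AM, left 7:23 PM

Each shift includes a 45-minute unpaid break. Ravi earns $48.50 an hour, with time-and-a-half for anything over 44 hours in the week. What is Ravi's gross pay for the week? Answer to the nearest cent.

$2429.85

Mon: 5:19 AM–3:19 PM = 10 h 0 min; less 45 min break → 9 h 15 min
Tue: 8:20 AM–3:28 PM = 7 h 8 min; less 45 min break → 6 h 23 min
Wed: 10:10 AM–5:56 PM = 7 h 46 min; less 45 min break → 7 h 1 min
Thu: 7:12 AM–6:27 PM = 11 h 15 min; less 45 min break → 10 h 30 min
Fri: 10:41 AM–6:47 PM = 8 h 6 min; less 45 min break → 7 h 21 min
Sat: 11:04 AM–7:23 PM = 8 h 19 min; less 45 min break → 7 h 34 min
Total worked: 48 h 4 min = 2884 min.
Regular 44 h 0 min = 2640 min at $48.50/h; overtime 4 h 4 min = 244 min at $72.75/h.
Pay = (2640 × $48.50 + 244 × $72.75) ÷ 60 = $2429.85.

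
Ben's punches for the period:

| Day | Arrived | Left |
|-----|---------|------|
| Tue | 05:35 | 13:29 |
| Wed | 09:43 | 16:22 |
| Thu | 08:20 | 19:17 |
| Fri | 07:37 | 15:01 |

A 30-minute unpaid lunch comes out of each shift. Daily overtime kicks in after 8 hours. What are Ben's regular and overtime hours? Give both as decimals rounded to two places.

Tue: 05:35–13:29 = 7 h 54 min; less 30 min break → 7 h 24 min
Wed: 09:43–16:22 = 6 h 39 min; less 30 min break → 6 h 9 min
Thu: 08:20–19:17 = 10 h 57 min; less 30 min break → 10 h 27 min
Fri: 07:37–15:01 = 7 h 24 min; less 30 min break → 6 h 54 min
Tue reg 7 h 24 min / OT 0 h 0 min; Wed reg 6 h 9 min / OT 0 h 0 min; Thu reg 8 h 0 min / OT 2 h 27 min; Fri reg 6 h 54 min / OT 0 h 0 min.
Totals: regular 28 h 27 min, overtime 2 h 27 min.

Regular 28.45 hours, overtime 2.45 hours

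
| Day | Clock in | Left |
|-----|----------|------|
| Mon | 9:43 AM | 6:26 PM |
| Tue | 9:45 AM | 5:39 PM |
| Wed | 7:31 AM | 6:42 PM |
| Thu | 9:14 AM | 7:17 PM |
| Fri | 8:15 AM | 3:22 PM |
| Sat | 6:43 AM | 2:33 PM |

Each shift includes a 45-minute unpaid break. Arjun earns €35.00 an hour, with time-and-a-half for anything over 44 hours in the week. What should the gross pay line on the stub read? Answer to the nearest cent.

€1765.75

Mon: 9:43 AM–6:26 PM = 8 h 43 min; less 45 min break → 7 h 58 min
Tue: 9:45 AM–5:39 PM = 7 h 54 min; less 45 min break → 7 h 9 min
Wed: 7:31 AM–6:42 PM = 11 h 11 min; less 45 min break → 10 h 26 min
Thu: 9:14 AM–7:17 PM = 10 h 3 min; less 45 min break → 9 h 18 min
Fri: 8:15 AM–3:22 PM = 7 h 7 min; less 45 min break → 6 h 22 min
Sat: 6:43 AM–2:33 PM = 7 h 50 min; less 45 min break → 7 h 5 min
Total worked: 48 h 18 min = 2898 min.
Regular 44 h 0 min = 2640 min at €35.00/h; overtime 4 h 18 min = 258 min at €52.50/h.
Pay = (2640 × €35.00 + 258 × €52.50) ÷ 60 = €1765.75.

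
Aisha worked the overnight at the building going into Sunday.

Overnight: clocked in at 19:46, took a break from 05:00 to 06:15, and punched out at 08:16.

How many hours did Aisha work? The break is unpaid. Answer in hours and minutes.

11 h 15 min

Overnight: 19:46 → midnight = 4 h 14 min; midnight → 08:16 = 8 h 16 min; span 12 h 30 min; less 75 min break → 11 h 15 min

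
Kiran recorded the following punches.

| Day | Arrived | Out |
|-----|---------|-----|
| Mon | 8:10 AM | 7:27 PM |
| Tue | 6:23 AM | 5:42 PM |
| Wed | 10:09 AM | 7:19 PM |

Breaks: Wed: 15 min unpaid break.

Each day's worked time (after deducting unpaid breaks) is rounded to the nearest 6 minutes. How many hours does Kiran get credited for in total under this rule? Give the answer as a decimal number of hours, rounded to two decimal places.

Mon: 8:10 AM–7:27 PM = 11 h 17 min → rounds to 11 h 18 min
Tue: 6:23 AM–5:42 PM = 11 h 19 min → rounds to 11 h 18 min
Wed: 10:09 AM–7:19 PM = 9 h 10 min − 15 min = 8 h 55 min → rounds to 8 h 54 min
Total credited: 31 h 30 min.

31.50 hours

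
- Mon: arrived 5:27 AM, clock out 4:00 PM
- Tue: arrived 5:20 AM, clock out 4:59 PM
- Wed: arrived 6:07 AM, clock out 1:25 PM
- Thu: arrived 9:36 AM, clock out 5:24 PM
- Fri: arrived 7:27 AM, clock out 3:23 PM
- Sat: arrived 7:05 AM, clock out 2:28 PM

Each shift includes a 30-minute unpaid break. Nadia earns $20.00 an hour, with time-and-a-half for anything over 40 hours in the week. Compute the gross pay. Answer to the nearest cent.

$1088.50

Mon: 5:27 AM–4:00 PM = 10 h 33 min; less 30 min break → 10 h 3 min
Tue: 5:20 AM–4:59 PM = 11 h 39 min; less 30 min break → 11 h 9 min
Wed: 6:07 AM–1:25 PM = 7 h 18 min; less 30 min break → 6 h 48 min
Thu: 9:36 AM–5:24 PM = 7 h 48 min; less 30 min break → 7 h 18 min
Fri: 7:27 AM–3:23 PM = 7 h 56 min; less 30 min break → 7 h 26 min
Sat: 7:05 AM–2:28 PM = 7 h 23 min; less 30 min break → 6 h 53 min
Total worked: 49 h 37 min = 2977 min.
Regular 40 h 0 min = 2400 min at $20.00/h; overtime 9 h 37 min = 577 min at $30.00/h.
Pay = (2400 × $20.00 + 577 × $30.00) ÷ 60 = $1088.50.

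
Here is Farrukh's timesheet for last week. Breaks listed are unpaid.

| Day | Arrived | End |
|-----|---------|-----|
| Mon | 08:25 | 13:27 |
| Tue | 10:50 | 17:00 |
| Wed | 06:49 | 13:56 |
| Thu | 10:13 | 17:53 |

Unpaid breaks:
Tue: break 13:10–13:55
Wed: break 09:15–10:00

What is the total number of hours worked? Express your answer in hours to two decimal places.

Mon: 08:25–13:27 = 5 h 2 min
Tue: 10:50–17:00 = 6 h 10 min; less 45 min break → 5 h 25 min
Wed: 06:49–13:56 = 7 h 7 min; less 45 min break → 6 h 22 min
Thu: 10:13–17:53 = 7 h 40 min
Total: 5 h 2 min + 5 h 25 min + 6 h 22 min + 7 h 40 min = 24 h 29 min.

24.48 hours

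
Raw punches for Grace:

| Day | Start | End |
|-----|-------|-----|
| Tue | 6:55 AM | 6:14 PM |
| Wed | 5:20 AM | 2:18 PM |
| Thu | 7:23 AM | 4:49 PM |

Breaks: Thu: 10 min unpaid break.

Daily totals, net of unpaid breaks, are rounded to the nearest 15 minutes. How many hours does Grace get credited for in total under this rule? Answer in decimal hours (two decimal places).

29.50 hours

Tue: 6:55 AM–6:14 PM = 11 h 19 min → rounds to 11 h 15 min
Wed: 5:20 AM–2:18 PM = 8 h 58 min → rounds to 9 h 0 min
Thu: 7:23 AM–4:49 PM = 9 h 26 min − 10 min = 9 h 16 min → rounds to 9 h 15 min
Total credited: 29 h 30 min.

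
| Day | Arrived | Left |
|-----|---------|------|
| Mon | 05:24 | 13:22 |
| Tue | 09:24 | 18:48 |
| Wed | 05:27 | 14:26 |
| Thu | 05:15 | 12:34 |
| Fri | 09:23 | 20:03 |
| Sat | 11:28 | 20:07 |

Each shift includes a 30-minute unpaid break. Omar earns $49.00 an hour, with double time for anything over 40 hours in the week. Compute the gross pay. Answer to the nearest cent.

$2938.37

Mon: 05:24–13:22 = 7 h 58 min; less 30 min break → 7 h 28 min
Tue: 09:24–18:48 = 9 h 24 min; less 30 min break → 8 h 54 min
Wed: 05:27–14:26 = 8 h 59 min; less 30 min break → 8 h 29 min
Thu: 05:15–12:34 = 7 h 19 min; less 30 min break → 6 h 49 min
Fri: 09:23–20:03 = 10 h 40 min; less 30 min break → 10 h 10 min
Sat: 11:28–20:07 = 8 h 39 min; less 30 min break → 8 h 9 min
Total worked: 49 h 59 min = 2999 min.
Regular 40 h 0 min = 2400 min at $49.00/h; overtime 9 h 59 min = 599 min at $98.00/h.
Pay = (2400 × $49.00 + 599 × $98.00) ÷ 60 = $2938.37.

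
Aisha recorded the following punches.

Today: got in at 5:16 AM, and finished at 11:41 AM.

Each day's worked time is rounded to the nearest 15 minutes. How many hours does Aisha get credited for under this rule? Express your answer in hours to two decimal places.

Today: 5:16 AM–11:41 AM = 6 h 25 min → rounds to 6 h 30 min

6.50 hours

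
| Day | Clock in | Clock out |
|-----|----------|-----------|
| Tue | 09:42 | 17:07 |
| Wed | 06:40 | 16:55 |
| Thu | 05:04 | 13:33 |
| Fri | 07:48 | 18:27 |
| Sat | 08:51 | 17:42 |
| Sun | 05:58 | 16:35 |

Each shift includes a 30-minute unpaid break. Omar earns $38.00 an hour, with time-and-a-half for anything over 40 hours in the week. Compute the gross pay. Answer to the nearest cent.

Tue: 09:42–17:07 = 7 h 25 min; less 30 min break → 6 h 55 min
Wed: 06:40–16:55 = 10 h 15 min; less 30 min break → 9 h 45 min
Thu: 05:04–13:33 = 8 h 29 min; less 30 min break → 7 h 59 min
Fri: 07:48–18:27 = 10 h 39 min; less 30 min break → 10 h 9 min
Sat: 08:51–17:42 = 8 h 51 min; less 30 min break → 8 h 21 min
Sun: 05:58–16:35 = 10 h 37 min; less 30 min break → 10 h 7 min
Total worked: 53 h 16 min = 3196 min.
Regular 40 h 0 min = 2400 min at $38.00/h; overtime 13 h 16 min = 796 min at $57.00/h.
Pay = (2400 × $38.00 + 796 × $57.00) ÷ 60 = $2276.20.

$2276.20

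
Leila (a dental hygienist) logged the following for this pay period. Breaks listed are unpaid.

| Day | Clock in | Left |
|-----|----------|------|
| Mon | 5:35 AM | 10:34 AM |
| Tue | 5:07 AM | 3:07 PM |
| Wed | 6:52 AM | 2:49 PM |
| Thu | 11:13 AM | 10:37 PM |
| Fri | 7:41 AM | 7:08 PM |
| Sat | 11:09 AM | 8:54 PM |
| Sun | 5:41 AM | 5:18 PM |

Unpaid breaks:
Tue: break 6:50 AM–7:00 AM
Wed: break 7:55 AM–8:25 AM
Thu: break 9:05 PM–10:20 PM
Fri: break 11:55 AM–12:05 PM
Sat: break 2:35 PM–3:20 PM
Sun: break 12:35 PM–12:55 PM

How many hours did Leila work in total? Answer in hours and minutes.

Mon: 5:35 AM–10:34 AM = 4 h 59 min
Tue: 5:07 AM–3:07 PM = 10 h 0 min; less 10 min break → 9 h 50 min
Wed: 6:52 AM–2:49 PM = 7 h 57 min; less 30 min break → 7 h 27 min
Thu: 11:13 AM–10:37 PM = 11 h 24 min; less 75 min break → 10 h 9 min
Fri: 7:41 AM–7:08 PM = 11 h 27 min; less 10 min break → 11 h 17 min
Sat: 11:09 AM–8:54 PM = 9 h 45 min; less 45 min break → 9 h 0 min
Sun: 5:41 AM–5:18 PM = 11 h 37 min; less 20 min break → 11 h 17 min
Total: 4 h 59 min + 9 h 50 min + 7 h 27 min + 10 h 9 min + 11 h 17 min + 9 h 0 min + 11 h 17 min = 63 h 59 min.

63 h 59 min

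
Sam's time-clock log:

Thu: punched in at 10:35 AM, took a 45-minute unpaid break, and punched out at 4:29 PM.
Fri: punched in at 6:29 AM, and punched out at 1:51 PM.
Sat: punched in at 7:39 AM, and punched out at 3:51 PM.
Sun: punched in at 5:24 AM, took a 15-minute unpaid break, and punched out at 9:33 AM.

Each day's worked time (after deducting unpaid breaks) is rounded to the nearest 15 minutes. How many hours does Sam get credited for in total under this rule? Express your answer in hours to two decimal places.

Thu: 10:35 AM–4:29 PM = 5 h 54 min − 45 min = 5 h 9 min → rounds to 5 h 15 min
Fri: 6:29 AM–1:51 PM = 7 h 22 min → rounds to 7 h 15 min
Sat: 7:39 AM–3:51 PM = 8 h 12 min → rounds to 8 h 15 min
Sun: 5:24 AM–9:33 AM = 4 h 9 min − 15 min = 3 h 54 min → rounds to 4 h 0 min
Total credited: 24 h 45 min.

24.75 hours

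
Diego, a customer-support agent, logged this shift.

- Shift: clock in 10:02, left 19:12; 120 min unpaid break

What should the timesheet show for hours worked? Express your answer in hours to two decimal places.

Shift: 10:02–19:12 = 9 h 10 min; less 120 min break → 7 h 10 min

7.17 hours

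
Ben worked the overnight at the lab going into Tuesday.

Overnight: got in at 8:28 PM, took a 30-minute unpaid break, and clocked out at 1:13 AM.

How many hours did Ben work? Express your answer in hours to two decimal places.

4.25 hours

Overnight: 8:28 PM → midnight = 3 h 32 min; midnight → 1:13 AM = 1 h 13 min; span 4 h 45 min; less 30 min break → 4 h 15 min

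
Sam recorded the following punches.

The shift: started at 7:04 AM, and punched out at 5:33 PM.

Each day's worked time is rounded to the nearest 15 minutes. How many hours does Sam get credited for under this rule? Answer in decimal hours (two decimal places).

The shift: 7:04 AM–5:33 PM = 10 h 29 min → rounds to 10 h 30 min

10.50 hours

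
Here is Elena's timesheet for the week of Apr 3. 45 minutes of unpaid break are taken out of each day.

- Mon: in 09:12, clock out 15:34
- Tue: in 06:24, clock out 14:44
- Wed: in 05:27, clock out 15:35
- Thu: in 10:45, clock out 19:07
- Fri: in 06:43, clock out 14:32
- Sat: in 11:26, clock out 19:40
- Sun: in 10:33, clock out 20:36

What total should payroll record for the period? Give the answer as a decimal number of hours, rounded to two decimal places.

54.05 hours

Mon: 09:12–15:34 = 6 h 22 min; less 45 min break → 5 h 37 min
Tue: 06:24–14:44 = 8 h 20 min; less 45 min break → 7 h 35 min
Wed: 05:27–15:35 = 10 h 8 min; less 45 min break → 9 h 23 min
Thu: 10:45–19:07 = 8 h 22 min; less 45 min break → 7 h 37 min
Fri: 06:43–14:32 = 7 h 49 min; less 45 min break → 7 h 4 min
Sat: 11:26–19:40 = 8 h 14 min; less 45 min break → 7 h 29 min
Sun: 10:33–20:36 = 10 h 3 min; less 45 min break → 9 h 18 min
Total: 5 h 37 min + 7 h 35 min + 9 h 23 min + 7 h 37 min + 7 h 4 min + 7 h 29 min + 9 h 18 min = 54 h 3 min.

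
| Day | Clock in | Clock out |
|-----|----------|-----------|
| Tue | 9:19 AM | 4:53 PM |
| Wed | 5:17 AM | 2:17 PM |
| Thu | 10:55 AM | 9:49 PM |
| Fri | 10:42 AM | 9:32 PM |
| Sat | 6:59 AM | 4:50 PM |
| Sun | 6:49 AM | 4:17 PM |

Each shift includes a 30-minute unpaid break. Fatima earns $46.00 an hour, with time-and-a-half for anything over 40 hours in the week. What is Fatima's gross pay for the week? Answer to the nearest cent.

$2848.55

Tue: 9:19 AM–4:53 PM = 7 h 34 min; less 30 min break → 7 h 4 min
Wed: 5:17 AM–2:17 PM = 9 h 0 min; less 30 min break → 8 h 30 min
Thu: 10:55 AM–9:49 PM = 10 h 54 min; less 30 min break → 10 h 24 min
Fri: 10:42 AM–9:32 PM = 10 h 50 min; less 30 min break → 10 h 20 min
Sat: 6:59 AM–4:50 PM = 9 h 51 min; less 30 min break → 9 h 21 min
Sun: 6:49 AM–4:17 PM = 9 h 28 min; less 30 min break → 8 h 58 min
Total worked: 54 h 37 min = 3277 min.
Regular 40 h 0 min = 2400 min at $46.00/h; overtime 14 h 37 min = 877 min at $69.00/h.
Pay = (2400 × $46.00 + 877 × $69.00) ÷ 60 = $2848.55.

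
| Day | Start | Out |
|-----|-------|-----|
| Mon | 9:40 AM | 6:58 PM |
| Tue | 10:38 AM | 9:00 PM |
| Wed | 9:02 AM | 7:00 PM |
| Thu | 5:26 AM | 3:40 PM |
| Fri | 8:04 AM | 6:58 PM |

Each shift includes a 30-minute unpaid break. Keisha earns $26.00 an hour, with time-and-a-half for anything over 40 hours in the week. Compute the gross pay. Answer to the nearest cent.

$1362.40

Mon: 9:40 AM–6:58 PM = 9 h 18 min; less 30 min break → 8 h 48 min
Tue: 10:38 AM–9:00 PM = 10 h 22 min; less 30 min break → 9 h 52 min
Wed: 9:02 AM–7:00 PM = 9 h 58 min; less 30 min break → 9 h 28 min
Thu: 5:26 AM–3:40 PM = 10 h 14 min; less 30 min break → 9 h 44 min
Fri: 8:04 AM–6:58 PM = 10 h 54 min; less 30 min break → 10 h 24 min
Total worked: 48 h 16 min = 2896 min.
Regular 40 h 0 min = 2400 min at $26.00/h; overtime 8 h 16 min = 496 min at $39.00/h.
Pay = (2400 × $26.00 + 496 × $39.00) ÷ 60 = $1362.40.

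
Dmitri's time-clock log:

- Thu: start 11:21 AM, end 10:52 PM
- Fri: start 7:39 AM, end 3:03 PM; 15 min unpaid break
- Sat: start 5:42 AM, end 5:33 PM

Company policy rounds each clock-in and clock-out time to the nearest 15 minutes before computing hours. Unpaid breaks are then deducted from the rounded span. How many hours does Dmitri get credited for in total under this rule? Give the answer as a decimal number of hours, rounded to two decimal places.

30.25 hours

Thu: in 11:21 AM→11:15 AM, out 10:52 PM→10:45 PM; 11 h 30 min
Fri: in 7:39 AM→7:45 AM, out 3:03 PM→3:00 PM; 7 h 15 min − 15 min = 7 h 0 min
Sat: in 5:42 AM→5:45 AM, out 5:33 PM→5:30 PM; 11 h 45 min
Total credited: 30 h 15 min.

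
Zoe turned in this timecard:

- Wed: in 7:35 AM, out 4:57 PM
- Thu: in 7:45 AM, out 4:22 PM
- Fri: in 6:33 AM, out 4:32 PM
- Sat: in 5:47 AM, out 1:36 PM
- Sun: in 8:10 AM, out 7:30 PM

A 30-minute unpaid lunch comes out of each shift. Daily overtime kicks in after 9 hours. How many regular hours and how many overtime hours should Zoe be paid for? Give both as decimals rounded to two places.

Regular 42.30 hours, overtime 2.32 hours

Wed: 7:35 AM–4:57 PM = 9 h 22 min; less 30 min break → 8 h 52 min
Thu: 7:45 AM–4:22 PM = 8 h 37 min; less 30 min break → 8 h 7 min
Fri: 6:33 AM–4:32 PM = 9 h 59 min; less 30 min break → 9 h 29 min
Sat: 5:47 AM–1:36 PM = 7 h 49 min; less 30 min break → 7 h 19 min
Sun: 8:10 AM–7:30 PM = 11 h 20 min; less 30 min break → 10 h 50 min
Wed reg 8 h 52 min / OT 0 h 0 min; Thu reg 8 h 7 min / OT 0 h 0 min; Fri reg 9 h 0 min / OT 0 h 29 min; Sat reg 7 h 19 min / OT 0 h 0 min; Sun reg 9 h 0 min / OT 1 h 50 min.
Totals: regular 42 h 18 min, overtime 2 h 19 min.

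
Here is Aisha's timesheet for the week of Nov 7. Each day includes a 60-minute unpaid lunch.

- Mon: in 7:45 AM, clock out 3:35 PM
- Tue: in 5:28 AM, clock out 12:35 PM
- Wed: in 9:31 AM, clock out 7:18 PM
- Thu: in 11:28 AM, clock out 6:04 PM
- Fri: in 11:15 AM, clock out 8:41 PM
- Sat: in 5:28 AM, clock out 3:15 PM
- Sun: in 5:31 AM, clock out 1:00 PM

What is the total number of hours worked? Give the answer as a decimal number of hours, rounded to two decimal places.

Mon: 7:45 AM–3:35 PM = 7 h 50 min; less 60 min break → 6 h 50 min
Tue: 5:28 AM–12:35 PM = 7 h 7 min; less 60 min break → 6 h 7 min
Wed: 9:31 AM–7:18 PM = 9 h 47 min; less 60 min break → 8 h 47 min
Thu: 11:28 AM–6:04 PM = 6 h 36 min; less 60 min break → 5 h 36 min
Fri: 11:15 AM–8:41 PM = 9 h 26 min; less 60 min break → 8 h 26 min
Sat: 5:28 AM–3:15 PM = 9 h 47 min; less 60 min break → 8 h 47 min
Sun: 5:31 AM–1:00 PM = 7 h 29 min; less 60 min break → 6 h 29 min
Total: 6 h 50 min + 6 h 7 min + 8 h 47 min + 5 h 36 min + 8 h 26 min + 8 h 47 min + 6 h 29 min = 51 h 2 min.

51.03 hours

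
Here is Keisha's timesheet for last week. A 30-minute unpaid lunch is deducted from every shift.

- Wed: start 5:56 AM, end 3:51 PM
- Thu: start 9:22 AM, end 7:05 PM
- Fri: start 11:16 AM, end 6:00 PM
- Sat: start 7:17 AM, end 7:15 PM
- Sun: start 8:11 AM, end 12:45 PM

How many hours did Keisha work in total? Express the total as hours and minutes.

Wed: 5:56 AM–3:51 PM = 9 h 55 min; less 30 min break → 9 h 25 min
Thu: 9:22 AM–7:05 PM = 9 h 43 min; less 30 min break → 9 h 13 min
Fri: 11:16 AM–6:00 PM = 6 h 44 min; less 30 min break → 6 h 14 min
Sat: 7:17 AM–7:15 PM = 11 h 58 min; less 30 min break → 11 h 28 min
Sun: 8:11 AM–12:45 PM = 4 h 34 min; less 30 min break → 4 h 4 min
Total: 9 h 25 min + 9 h 13 min + 6 h 14 min + 11 h 28 min + 4 h 4 min = 40 h 24 min.

40 h 24 min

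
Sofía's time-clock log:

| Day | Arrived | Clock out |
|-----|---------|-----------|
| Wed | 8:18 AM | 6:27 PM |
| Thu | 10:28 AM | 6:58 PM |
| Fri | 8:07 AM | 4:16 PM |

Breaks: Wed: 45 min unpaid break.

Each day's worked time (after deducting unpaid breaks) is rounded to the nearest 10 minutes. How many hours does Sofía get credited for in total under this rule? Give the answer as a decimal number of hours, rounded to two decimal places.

26.00 hours

Wed: 8:18 AM–6:27 PM = 10 h 9 min − 45 min = 9 h 24 min → rounds to 9 h 20 min
Thu: 10:28 AM–6:58 PM = 8 h 30 min → rounds to 8 h 30 min
Fri: 8:07 AM–4:16 PM = 8 h 9 min → rounds to 8 h 10 min
Total credited: 26 h 0 min.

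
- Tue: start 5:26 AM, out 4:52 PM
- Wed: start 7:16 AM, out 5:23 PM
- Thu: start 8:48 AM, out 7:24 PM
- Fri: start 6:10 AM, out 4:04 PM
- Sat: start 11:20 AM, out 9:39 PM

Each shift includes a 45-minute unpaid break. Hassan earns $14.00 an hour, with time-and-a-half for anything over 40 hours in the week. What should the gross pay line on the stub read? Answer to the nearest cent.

Tue: 5:26 AM–4:52 PM = 11 h 26 min; less 45 min break → 10 h 41 min
Wed: 7:16 AM–5:23 PM = 10 h 7 min; less 45 min break → 9 h 22 min
Thu: 8:48 AM–7:24 PM = 10 h 36 min; less 45 min break → 9 h 51 min
Fri: 6:10 AM–4:04 PM = 9 h 54 min; less 45 min break → 9 h 9 min
Sat: 11:20 AM–9:39 PM = 10 h 19 min; less 45 min break → 9 h 34 min
Total worked: 48 h 37 min = 2917 min.
Regular 40 h 0 min = 2400 min at $14.00/h; overtime 8 h 37 min = 517 min at $21.00/h.
Pay = (2400 × $14.00 + 517 × $21.00) ÷ 60 = $740.95.

$740.95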